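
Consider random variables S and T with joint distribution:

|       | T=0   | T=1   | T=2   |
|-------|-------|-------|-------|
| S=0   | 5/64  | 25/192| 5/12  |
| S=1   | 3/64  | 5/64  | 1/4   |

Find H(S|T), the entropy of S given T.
Marginal P(T) (column sums):
  P(T=0) = 5/64 + 3/64 = 1/8
  P(T=1) = 25/192 + 5/64 = 5/24
  P(T=2) = 5/12 + 1/4 = 2/3

H(S|T) = -Σ P(S,T)·log₂ P(S|T), where P(S|T) = P(S,T) / P(T)
  (S=0,T=0): P(S|T) = (5/64)/(1/8) = 5/8;  -(5/64)·log₂(5/8) = 0.0530
  (S=0,T=1): P(S|T) = (25/192)/(5/24) = 5/8;  -(25/192)·log₂(5/8) = 0.0883
  (S=0,T=2): P(S|T) = (5/12)/(2/3) = 5/8;  -(5/12)·log₂(5/8) = 0.2825
  (S=1,T=0): P(S|T) = (3/64)/(1/8) = 3/8;  -(3/64)·log₂(3/8) = 0.0663
  (S=1,T=1): P(S|T) = (5/64)/(5/24) = 3/8;  -(5/64)·log₂(3/8) = 0.1105
  (S=1,T=2): P(S|T) = (1/4)/(2/3) = 3/8;  -(1/4)·log₂(3/8) = 0.3538
H(S|T) = 0.0530 + 0.0883 + 0.2825 + 0.0663 + 0.1105 + 0.3538
  = 0.9544 bits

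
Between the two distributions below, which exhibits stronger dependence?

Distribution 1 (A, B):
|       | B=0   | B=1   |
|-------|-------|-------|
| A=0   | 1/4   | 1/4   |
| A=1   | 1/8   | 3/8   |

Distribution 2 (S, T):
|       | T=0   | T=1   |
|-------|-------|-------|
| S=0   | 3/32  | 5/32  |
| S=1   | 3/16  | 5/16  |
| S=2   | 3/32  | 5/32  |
Distribution 1 (A, B):
Marginal P(A) (row sums):
  P(A=0) = 1/4 + 1/4 = 1/2
  P(A=1) = 1/8 + 3/8 = 1/2
Marginal P(B) (column sums):
  P(B=0) = 1/4 + 1/8 = 3/8
  P(B=1) = 1/4 + 3/8 = 5/8

H(A) = -[(1/2)·log₂(1/2) + (1/2)·log₂(1/2)]
  = 0.5000 + 0.5000
  = 1.0000 bits
H(B) = -[(3/8)·log₂(3/8) + (5/8)·log₂(5/8)]
  = 0.5306 + 0.4238
  = 0.9544 bits
H(A,B) = -[(1/4)·log₂(1/4) + (1/4)·log₂(1/4) + (1/8)·log₂(1/8) + (3/8)·log₂(3/8)]
  = 0.5000 + 0.5000 + 0.3750 + 0.5306
  = 1.9056 bits

I(A;B) = H(A) + H(B) - H(A,B)
  = 1.0000 + 0.9544 - 1.9056
  = 0.0488 bits

Distribution 2 (S, T):
Marginal P(S) (row sums):
  P(S=0) = 3/32 + 5/32 = 1/4
  P(S=1) = 3/16 + 5/16 = 1/2
  P(S=2) = 3/32 + 5/32 = 1/4
Marginal P(T) (column sums):
  P(T=0) = 3/32 + 3/16 + 3/32 = 3/8
  P(T=1) = 5/32 + 5/16 + 5/32 = 5/8

H(S) = -[(1/4)·log₂(1/4) + (1/2)·log₂(1/2) + (1/4)·log₂(1/4)]
  = 0.5000 + 0.5000 + 0.5000
  = 1.5000 bits
H(T) = -[(3/8)·log₂(3/8) + (5/8)·log₂(5/8)]
  = 0.5306 + 0.4238
  = 0.9544 bits
H(S,T) = -[(3/32)·log₂(3/32) + (5/32)·log₂(5/32) + (3/16)·log₂(3/16) + (5/16)·log₂(5/16) + (3/32)·log₂(3/32) + (5/32)·log₂(5/32)]
  = 0.3202 + 0.4184 + 0.4528 + 0.5244 + 0.3202 + 0.4184
  = 2.4544 bits

I(S;T) = H(S) + H(T) - H(S,T)
  = 1.5000 + 0.9544 - 2.4544
  = 0.0000 bits

I(A;B) = 0.0488 bits > I(S;T) = 0.0000 bits, so (A, B) has the higher mutual information (stronger dependence).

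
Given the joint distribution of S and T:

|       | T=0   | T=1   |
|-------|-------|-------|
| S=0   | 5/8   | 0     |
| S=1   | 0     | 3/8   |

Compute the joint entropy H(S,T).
H(S,T) = -Σ P(S,T) log₂ P(S,T), summed over the non-zero cells:
H(S,T) = -[(5/8)·log₂(5/8) + (3/8)·log₂(3/8)]
  = 0.4238 + 0.5306
  = 0.9544 bits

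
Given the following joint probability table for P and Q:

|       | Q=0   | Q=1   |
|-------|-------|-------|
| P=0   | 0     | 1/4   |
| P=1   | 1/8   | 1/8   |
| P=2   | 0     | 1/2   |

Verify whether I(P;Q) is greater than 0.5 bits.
Marginal P(P) (row sums):
  P(P=0) = 0 + 1/4 = 1/4
  P(P=1) = 1/8 + 1/8 = 1/4
  P(P=2) = 0 + 1/2 = 1/2
Marginal P(Q) (column sums):
  P(Q=0) = 0 + 1/8 + 0 = 1/8
  P(Q=1) = 1/4 + 1/8 + 1/2 = 7/8

H(P) = -[(1/4)·log₂(1/4) + (1/4)·log₂(1/4) + (1/2)·log₂(1/2)]
  = 0.5000 + 0.5000 + 0.5000
  = 1.5000 bits
H(Q) = -[(1/8)·log₂(1/8) + (7/8)·log₂(7/8)]
  = 0.3750 + 0.1686
  = 0.5436 bits
H(P,Q) = -[(1/4)·log₂(1/4) + (1/8)·log₂(1/8) + (1/8)·log₂(1/8) + (1/2)·log₂(1/2)]
  = 0.5000 + 0.3750 + 0.3750 + 0.5000
  = 1.7500 bits

I(P;Q) = H(P) + H(Q) - H(P,Q)
  = 1.5000 + 0.5436 - 1.7500
  = 0.2936 bits

No. I(P;Q) = 0.2936 bits, which is ≤ 0.5 bits.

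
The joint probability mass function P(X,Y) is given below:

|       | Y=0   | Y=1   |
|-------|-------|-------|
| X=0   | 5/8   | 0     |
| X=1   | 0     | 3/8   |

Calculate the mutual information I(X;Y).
Marginal P(X) (row sums):
  P(X=0) = 5/8 + 0 = 5/8
  P(X=1) = 0 + 3/8 = 3/8
Marginal P(Y) (column sums):
  P(Y=0) = 5/8 + 0 = 5/8
  P(Y=1) = 0 + 3/8 = 3/8

H(X) = -[(5/8)·log₂(5/8) + (3/8)·log₂(3/8)]
  = 0.4238 + 0.5306
  = 0.9544 bits
H(Y) = -[(5/8)·log₂(5/8) + (3/8)·log₂(3/8)]
  = 0.4238 + 0.5306
  = 0.9544 bits
H(X,Y) = -[(5/8)·log₂(5/8) + (3/8)·log₂(3/8)]
  = 0.4238 + 0.5306
  = 0.9544 bits

I(X;Y) = H(X) + H(Y) - H(X,Y)
  = 0.9544 + 0.9544 - 0.9544
  = 0.9544 bits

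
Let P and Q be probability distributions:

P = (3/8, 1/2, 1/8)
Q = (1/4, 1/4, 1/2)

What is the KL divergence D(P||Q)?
D(P||Q) = Σ P(i) log₂(P(i)/Q(i))
  i=0: (3/8) × log₂((3/8)/(1/4)) = (3/8) × log₂(3/2) = 0.2194
  i=1: (1/2) × log₂((1/2)/(1/4)) = (1/2) × log₂(2) = 0.5000
  i=2: (1/8) × log₂((1/8)/(1/2)) = (1/8) × log₂(1/4) = -0.2500
D(P||Q) = 0.2194 + 0.5000 - 0.2500
  = 0.4694 bits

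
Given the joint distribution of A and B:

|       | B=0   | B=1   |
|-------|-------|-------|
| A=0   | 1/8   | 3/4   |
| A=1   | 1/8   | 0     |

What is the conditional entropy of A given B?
Marginal P(B) (column sums):
  P(B=0) = 1/8 + 1/8 = 1/4
  P(B=1) = 3/4 + 0 = 3/4

H(A|B) = -Σ P(A,B)·log₂ P(A|B), where P(A|B) = P(A,B) / P(B)
  (cells with P(A,B) = 0 contribute 0)
  (A=0,B=0): P(A|B) = (1/8)/(1/4) = 1/2;  -(1/8)·log₂(1/2) = 0.1250
  (A=0,B=1): P(A|B) = (3/4)/(3/4) = 1;  -(3/4)·log₂(1) = 0.0000
  (A=1,B=0): P(A|B) = (1/8)/(1/4) = 1/2;  -(1/8)·log₂(1/2) = 0.1250
H(A|B) = 0.1250 + 0.0000 + 0.1250
  = 0.2500 bits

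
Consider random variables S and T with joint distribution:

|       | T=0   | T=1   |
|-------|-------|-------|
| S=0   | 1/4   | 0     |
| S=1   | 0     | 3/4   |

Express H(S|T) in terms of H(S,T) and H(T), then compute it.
H(S|T) = H(S,T) - H(T)

Marginal P(T) (column sums):
  P(T=0) = 1/4 + 0 = 1/4
  P(T=1) = 0 + 3/4 = 3/4

H(S,T) = -[(1/4)·log₂(1/4) + (3/4)·log₂(3/4)]
  = 0.5000 + 0.3113
  = 0.8113 bits
H(T) = -[(1/4)·log₂(1/4) + (3/4)·log₂(3/4)]
  = 0.5000 + 0.3113
  = 0.8113 bits

H(S|T) = 0.8113 - 0.8113 = 0.0000 bits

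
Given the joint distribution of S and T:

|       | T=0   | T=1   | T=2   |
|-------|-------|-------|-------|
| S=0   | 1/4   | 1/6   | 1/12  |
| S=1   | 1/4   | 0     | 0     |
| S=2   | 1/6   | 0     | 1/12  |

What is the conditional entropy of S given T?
Marginal P(T) (column sums):
  P(T=0) = 1/4 + 1/4 + 1/6 = 2/3
  P(T=1) = 1/6 + 0 + 0 = 1/6
  P(T=2) = 1/12 + 0 + 1/12 = 1/6

H(S|T) = -Σ P(S,T)·log₂ P(S|T), where P(S|T) = P(S,T) / P(T)
  (cells with P(S,T) = 0 contribute 0)
  (S=0,T=0): P(S|T) = (1/4)/(2/3) = 3/8;  -(1/4)·log₂(3/8) = 0.3538
  (S=0,T=1): P(S|T) = (1/6)/(1/6) = 1;  -(1/6)·log₂(1) = 0.0000
  (S=0,T=2): P(S|T) = (1/12)/(1/6) = 1/2;  -(1/12)·log₂(1/2) = 0.0833
  (S=1,T=0): P(S|T) = (1/4)/(2/3) = 3/8;  -(1/4)·log₂(3/8) = 0.3538
  (S=2,T=0): P(S|T) = (1/6)/(2/3) = 1/4;  -(1/6)·log₂(1/4) = 0.3333
  (S=2,T=2): P(S|T) = (1/12)/(1/6) = 1/2;  -(1/12)·log₂(1/2) = 0.0833
H(S|T) = 0.3538 + 0.0000 + 0.0833 + 0.3538 + 0.3333 + 0.0833
  = 1.2075 bits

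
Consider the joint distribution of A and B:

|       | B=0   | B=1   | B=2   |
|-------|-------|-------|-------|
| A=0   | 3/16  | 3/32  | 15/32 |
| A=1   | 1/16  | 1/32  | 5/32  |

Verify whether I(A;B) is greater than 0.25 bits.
Marginal P(A) (row sums):
  P(A=0) = 3/16 + 3/32 + 15/32 = 3/4
  P(A=1) = 1/16 + 1/32 + 5/32 = 1/4
Marginal P(B) (column sums):
  P(B=0) = 3/16 + 1/16 = 1/4
  P(B=1) = 3/32 + 1/32 = 1/8
  P(B=2) = 15/32 + 5/32 = 5/8

H(A) = -[(3/4)·log₂(3/4) + (1/4)·log₂(1/4)]
  = 0.3113 + 0.5000
  = 0.8113 bits
H(B) = -[(1/4)·log₂(1/4) + (1/8)·log₂(1/8) + (5/8)·log₂(5/8)]
  = 0.5000 + 0.3750 + 0.4238
  = 1.2988 bits
H(A,B) = -[(3/16)·log₂(3/16) + (3/32)·log₂(3/32) + (15/32)·log₂(15/32) + (1/16)·log₂(1/16) + (1/32)·log₂(1/32) + (5/32)·log₂(5/32)]
  = 0.4528 + 0.3202 + 0.5124 + 0.2500 + 0.1563 + 0.4184
  = 2.1101 bits

I(A;B) = H(A) + H(B) - H(A,B)
  = 0.8113 + 1.2988 - 2.1101
  = 0.0000 bits

No. I(A;B) = 0.0000 bits, which is ≤ 0.25 bits.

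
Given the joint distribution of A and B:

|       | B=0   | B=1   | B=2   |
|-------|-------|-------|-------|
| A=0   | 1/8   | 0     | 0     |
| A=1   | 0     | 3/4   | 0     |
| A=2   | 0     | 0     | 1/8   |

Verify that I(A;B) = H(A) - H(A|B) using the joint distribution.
Left side, from I(A;B) = H(A) + H(B) - H(A,B):
Marginal P(A) (row sums):
  P(A=0) = 1/8 + 0 + 0 = 1/8
  P(A=1) = 0 + 3/4 + 0 = 3/4
  P(A=2) = 0 + 0 + 1/8 = 1/8
Marginal P(B) (column sums):
  P(B=0) = 1/8 + 0 + 0 = 1/8
  P(B=1) = 0 + 3/4 + 0 = 3/4
  P(B=2) = 0 + 0 + 1/8 = 1/8

H(A) = -[(1/8)·log₂(1/8) + (3/4)·log₂(3/4) + (1/8)·log₂(1/8)]
  = 0.3750 + 0.3113 + 0.3750
  = 1.0613 bits
H(B) = -[(1/8)·log₂(1/8) + (3/4)·log₂(3/4) + (1/8)·log₂(1/8)]
  = 0.3750 + 0.3113 + 0.3750
  = 1.0613 bits
H(A,B) = -[(1/8)·log₂(1/8) + (3/4)·log₂(3/4) + (1/8)·log₂(1/8)]
  = 0.3750 + 0.3113 + 0.3750
  = 1.0613 bits

I(A;B) = H(A) + H(B) - H(A,B)
  = 1.0613 + 1.0613 - 1.0613
  = 1.0613 bits

Right side, with H(A|B) computed directly from the conditional probabilities:
H(A|B) = -Σ P(A,B)·log₂ P(A|B), where P(A|B) = P(A,B) / P(B)
  (cells with P(A,B) = 0 contribute 0)
  (A=0,B=0): P(A|B) = (1/8)/(1/8) = 1;  -(1/8)·log₂(1) = 0.0000
  (A=1,B=1): P(A|B) = (3/4)/(3/4) = 1;  -(3/4)·log₂(1) = 0.0000
  (A=2,B=2): P(A|B) = (1/8)/(1/8) = 1;  -(1/8)·log₂(1) = 0.0000
H(A|B) = 0.0000 + 0.0000 + 0.0000
  = 0.0000 bits
H(A) - H(A|B) = 1.0613 - 0.0000 = 1.0613 bits

Both sides equal 1.0613 bits, so I(A;B) = H(A) - H(A|B) ✓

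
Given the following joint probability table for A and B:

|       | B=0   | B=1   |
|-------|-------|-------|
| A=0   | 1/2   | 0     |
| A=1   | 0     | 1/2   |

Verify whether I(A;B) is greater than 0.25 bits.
Marginal P(A) (row sums):
  P(A=0) = 1/2 + 0 = 1/2
  P(A=1) = 0 + 1/2 = 1/2
Marginal P(B) (column sums):
  P(B=0) = 1/2 + 0 = 1/2
  P(B=1) = 0 + 1/2 = 1/2

H(A) = -[(1/2)·log₂(1/2) + (1/2)·log₂(1/2)]
  = 0.5000 + 0.5000
  = 1.0000 bits
H(B) = -[(1/2)·log₂(1/2) + (1/2)·log₂(1/2)]
  = 0.5000 + 0.5000
  = 1.0000 bits
H(A,B) = -[(1/2)·log₂(1/2) + (1/2)·log₂(1/2)]
  = 0.5000 + 0.5000
  = 1.0000 bits

I(A;B) = H(A) + H(B) - H(A,B)
  = 1.0000 + 1.0000 - 1.0000
  = 1.0000 bits

Yes. I(A;B) = 1.0000 bits, which is > 0.25 bits.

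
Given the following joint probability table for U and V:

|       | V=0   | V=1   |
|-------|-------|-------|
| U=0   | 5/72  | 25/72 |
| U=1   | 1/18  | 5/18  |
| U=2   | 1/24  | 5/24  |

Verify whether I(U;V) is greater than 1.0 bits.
Marginal P(U) (row sums):
  P(U=0) = 5/72 + 25/72 = 5/12
  P(U=1) = 1/18 + 5/18 = 1/3
  P(U=2) = 1/24 + 5/24 = 1/4
Marginal P(V) (column sums):
  P(V=0) = 5/72 + 1/18 + 1/24 = 1/6
  P(V=1) = 25/72 + 5/18 + 5/24 = 5/6

H(U) = -[(5/12)·log₂(5/12) + (1/3)·log₂(1/3) + (1/4)·log₂(1/4)]
  = 0.5263 + 0.5283 + 0.5000
  = 1.5546 bits
H(V) = -[(1/6)·log₂(1/6) + (5/6)·log₂(5/6)]
  = 0.4308 + 0.2192
  = 0.6500 bits
H(U,V) = -[(5/72)·log₂(5/72) + (25/72)·log₂(25/72) + (1/18)·log₂(1/18) + (5/18)·log₂(5/18) + (1/24)·log₂(1/24) + (5/24)·log₂(5/24)]
  = 0.2672 + 0.5299 + 0.2317 + 0.5133 + 0.1910 + 0.4715
  = 2.2046 bits

I(U;V) = H(U) + H(V) - H(U,V)
  = 1.5546 + 0.6500 - 2.2046
  = 0.0000 bits

No. I(U;V) = 0.0000 bits, which is ≤ 1.0 bits.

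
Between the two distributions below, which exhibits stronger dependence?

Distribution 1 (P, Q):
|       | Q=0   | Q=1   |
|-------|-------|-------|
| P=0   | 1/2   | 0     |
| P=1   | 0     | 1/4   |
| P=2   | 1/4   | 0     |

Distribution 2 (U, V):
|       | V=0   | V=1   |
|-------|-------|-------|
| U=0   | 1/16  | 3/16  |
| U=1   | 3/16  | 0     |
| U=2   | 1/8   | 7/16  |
Distribution 1 (P, Q):
Marginal P(P) (row sums):
  P(P=0) = 1/2 + 0 = 1/2
  P(P=1) = 0 + 1/4 = 1/4
  P(P=2) = 1/4 + 0 = 1/4
Marginal P(Q) (column sums):
  P(Q=0) = 1/2 + 0 + 1/4 = 3/4
  P(Q=1) = 0 + 1/4 + 0 = 1/4

H(P) = -[(1/2)·log₂(1/2) + (1/4)·log₂(1/4) + (1/4)·log₂(1/4)]
  = 0.5000 + 0.5000 + 0.5000
  = 1.5000 bits
H(Q) = -[(3/4)·log₂(3/4) + (1/4)·log₂(1/4)]
  = 0.3113 + 0.5000
  = 0.8113 bits
H(P,Q) = -[(1/2)·log₂(1/2) + (1/4)·log₂(1/4) + (1/4)·log₂(1/4)]
  = 0.5000 + 0.5000 + 0.5000
  = 1.5000 bits

I(P;Q) = H(P) + H(Q) - H(P,Q)
  = 1.5000 + 0.8113 - 1.5000
  = 0.8113 bits

Distribution 2 (U, V):
Marginal P(U) (row sums):
  P(U=0) = 1/16 + 3/16 = 1/4
  P(U=1) = 3/16 + 0 = 3/16
  P(U=2) = 1/8 + 7/16 = 9/16
Marginal P(V) (column sums):
  P(V=0) = 1/16 + 3/16 + 1/8 = 3/8
  P(V=1) = 3/16 + 0 + 7/16 = 5/8

H(U) = -[(1/4)·log₂(1/4) + (3/16)·log₂(3/16) + (9/16)·log₂(9/16)]
  = 0.5000 + 0.4528 + 0.4669
  = 1.4197 bits
H(V) = -[(3/8)·log₂(3/8) + (5/8)·log₂(5/8)]
  = 0.5306 + 0.4238
  = 0.9544 bits
H(U,V) = -[(1/16)·log₂(1/16) + (3/16)·log₂(3/16) + (3/16)·log₂(3/16) + (1/8)·log₂(1/8) + (7/16)·log₂(7/16)]
  = 0.2500 + 0.4528 + 0.4528 + 0.3750 + 0.5218
  = 2.0524 bits

I(U;V) = H(U) + H(V) - H(U,V)
  = 1.4197 + 0.9544 - 2.0524
  = 0.3217 bits

I(P;Q) = 0.8113 bits > I(U;V) = 0.3217 bits, so (P, Q) has the higher mutual information (stronger dependence).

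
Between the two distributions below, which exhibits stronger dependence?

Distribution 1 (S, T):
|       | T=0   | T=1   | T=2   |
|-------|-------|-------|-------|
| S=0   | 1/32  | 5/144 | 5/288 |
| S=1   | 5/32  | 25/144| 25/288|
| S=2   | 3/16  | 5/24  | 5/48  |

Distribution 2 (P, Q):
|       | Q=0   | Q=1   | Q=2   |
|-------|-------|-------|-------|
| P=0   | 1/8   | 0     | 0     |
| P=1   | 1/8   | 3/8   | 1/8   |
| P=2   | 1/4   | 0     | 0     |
Distribution 1 (S, T):
Marginal P(S) (row sums):
  P(S=0) = 1/32 + 5/144 + 5/288 = 1/12
  P(S=1) = 5/32 + 25/144 + 25/288 = 5/12
  P(S=2) = 3/16 + 5/24 + 5/48 = 1/2
Marginal P(T) (column sums):
  P(T=0) = 1/32 + 5/32 + 3/16 = 3/8
  P(T=1) = 5/144 + 25/144 + 5/24 = 5/12
  P(T=2) = 5/288 + 25/288 + 5/48 = 5/24

H(S) = -[(1/12)·log₂(1/12) + (5/12)·log₂(5/12) + (1/2)·log₂(1/2)]
  = 0.2987 + 0.5263 + 0.5000
  = 1.3250 bits
H(T) = -[(3/8)·log₂(3/8) + (5/12)·log₂(5/12) + (5/24)·log₂(5/24)]
  = 0.5306 + 0.5263 + 0.4715
  = 1.5284 bits
H(S,T) = -[(1/32)·log₂(1/32) + (5/144)·log₂(5/144) + (5/288)·log₂(5/288) + (5/32)·log₂(5/32) + (25/144)·log₂(25/144) + (25/288)·log₂(25/288) + (3/16)·log₂(3/16) + (5/24)·log₂(5/24) + (5/48)·log₂(5/48)]
  = 0.1563 + 0.1683 + 0.1015 + 0.4184 + 0.4386 + 0.3061 + 0.4528 + 0.4715 + 0.3399
  = 2.8534 bits

I(S;T) = H(S) + H(T) - H(S,T)
  = 1.3250 + 1.5284 - 2.8534
  = 0.0000 bits

Distribution 2 (P, Q):
Marginal P(P) (row sums):
  P(P=0) = 1/8 + 0 + 0 = 1/8
  P(P=1) = 1/8 + 3/8 + 1/8 = 5/8
  P(P=2) = 1/4 + 0 + 0 = 1/4
Marginal P(Q) (column sums):
  P(Q=0) = 1/8 + 1/8 + 1/4 = 1/2
  P(Q=1) = 0 + 3/8 + 0 = 3/8
  P(Q=2) = 0 + 1/8 + 0 = 1/8

H(P) = -[(1/8)·log₂(1/8) + (5/8)·log₂(5/8) + (1/4)·log₂(1/4)]
  = 0.3750 + 0.4238 + 0.5000
  = 1.2988 bits
H(Q) = -[(1/2)·log₂(1/2) + (3/8)·log₂(3/8) + (1/8)·log₂(1/8)]
  = 0.5000 + 0.5306 + 0.3750
  = 1.4056 bits
H(P,Q) = -[(1/8)·log₂(1/8) + (1/8)·log₂(1/8) + (3/8)·log₂(3/8) + (1/8)·log₂(1/8) + (1/4)·log₂(1/4)]
  = 0.3750 + 0.3750 + 0.5306 + 0.3750 + 0.5000
  = 2.1556 bits

I(P;Q) = H(P) + H(Q) - H(P,Q)
  = 1.2988 + 1.4056 - 2.1556
  = 0.5488 bits

I(P;Q) = 0.5488 bits > I(S;T) = 0.0000 bits, so (P, Q) has the higher mutual information (stronger dependence).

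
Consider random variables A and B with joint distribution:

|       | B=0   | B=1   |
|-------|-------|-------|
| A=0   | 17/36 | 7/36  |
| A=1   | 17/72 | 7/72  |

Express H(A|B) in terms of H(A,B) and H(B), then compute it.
H(A|B) = H(A,B) - H(B)

Marginal P(B) (column sums):
  P(B=0) = 17/36 + 17/72 = 17/24
  P(B=1) = 7/36 + 7/72 = 7/24

H(A,B) = -[(17/36)·log₂(17/36) + (7/36)·log₂(7/36) + (17/72)·log₂(17/72) + (7/72)·log₂(7/72)]
  = 0.5112 + 0.4594 + 0.4917 + 0.3269
  = 1.7892 bits
H(B) = -[(17/24)·log₂(17/24) + (7/24)·log₂(7/24)]
  = 0.3524 + 0.5185
  = 0.8709 bits

H(A|B) = 1.7892 - 0.8709 = 0.9183 bits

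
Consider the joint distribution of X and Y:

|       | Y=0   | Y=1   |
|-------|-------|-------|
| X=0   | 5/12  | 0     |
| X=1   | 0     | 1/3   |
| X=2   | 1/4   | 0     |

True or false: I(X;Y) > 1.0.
Marginal P(X) (row sums):
  P(X=0) = 5/12 + 0 = 5/12
  P(X=1) = 0 + 1/3 = 1/3
  P(X=2) = 1/4 + 0 = 1/4
Marginal P(Y) (column sums):
  P(Y=0) = 5/12 + 0 + 1/4 = 2/3
  P(Y=1) = 0 + 1/3 + 0 = 1/3

H(X) = -[(5/12)·log₂(5/12) + (1/3)·log₂(1/3) + (1/4)·log₂(1/4)]
  = 0.5263 + 0.5283 + 0.5000
  = 1.5546 bits
H(Y) = -[(2/3)·log₂(2/3) + (1/3)·log₂(1/3)]
  = 0.3900 + 0.5283
  = 0.9183 bits
H(X,Y) = -[(5/12)·log₂(5/12) + (1/3)·log₂(1/3) + (1/4)·log₂(1/4)]
  = 0.5263 + 0.5283 + 0.5000
  = 1.5546 bits

I(X;Y) = H(X) + H(Y) - H(X,Y)
  = 1.5546 + 0.9183 - 1.5546
  = 0.9183 bits

False. I(X;Y) = 0.9183 bits, which is ≤ 1.0 bits.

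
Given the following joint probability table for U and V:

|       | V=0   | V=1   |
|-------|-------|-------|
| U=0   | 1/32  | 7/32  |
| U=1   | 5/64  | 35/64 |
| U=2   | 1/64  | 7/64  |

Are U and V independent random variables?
Marginal P(U) (row sums):
  P(U=0) = 1/32 + 7/32 = 1/4
  P(U=1) = 5/64 + 35/64 = 5/8
  P(U=2) = 1/64 + 7/64 = 1/8
Marginal P(V) (column sums):
  P(V=0) = 1/32 + 5/64 + 1/64 = 1/8
  P(V=1) = 7/32 + 35/64 + 7/64 = 7/8

U and V are independent iff P(U=i,V=j) = P(U=i)·P(V=j) for every cell.
  P(U=0)·P(V=0) = 1/4 × 1/8 = 1/32 = P(U=0,V=0) ✓
  P(U=0)·P(V=1) = 1/4 × 7/8 = 7/32 = P(U=0,V=1) ✓
  P(U=1)·P(V=0) = 5/8 × 1/8 = 5/64 = P(U=1,V=0) ✓
  P(U=1)·P(V=1) = 5/8 × 7/8 = 35/64 = P(U=1,V=1) ✓
  P(U=2)·P(V=0) = 1/8 × 1/8 = 1/64 = P(U=2,V=0) ✓
  P(U=2)·P(V=1) = 1/8 × 7/8 = 7/64 = P(U=2,V=1) ✓

Yes, U and V are independent: every cell factors, so I(U;V) = 0 bits.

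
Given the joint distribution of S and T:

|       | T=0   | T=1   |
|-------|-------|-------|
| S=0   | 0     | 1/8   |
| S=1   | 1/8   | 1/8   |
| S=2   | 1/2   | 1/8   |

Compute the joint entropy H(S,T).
H(S,T) = -Σ P(S,T) log₂ P(S,T), summed over the non-zero cells:
H(S,T) = -[(1/8)·log₂(1/8) + (1/8)·log₂(1/8) + (1/8)·log₂(1/8) + (1/2)·log₂(1/2) + (1/8)·log₂(1/8)]
  = 0.3750 + 0.3750 + 0.3750 + 0.5000 + 0.3750
  = 2.0000 bits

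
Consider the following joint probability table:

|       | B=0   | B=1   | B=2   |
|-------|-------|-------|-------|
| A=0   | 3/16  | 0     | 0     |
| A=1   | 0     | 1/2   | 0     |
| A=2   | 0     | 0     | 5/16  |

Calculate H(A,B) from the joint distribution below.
H(A,B) = -Σ P(A,B) log₂ P(A,B), summed over the non-zero cells:
H(A,B) = -[(3/16)·log₂(3/16) + (1/2)·log₂(1/2) + (5/16)·log₂(5/16)]
  = 0.4528 + 0.5000 + 0.5244
  = 1.4772 bits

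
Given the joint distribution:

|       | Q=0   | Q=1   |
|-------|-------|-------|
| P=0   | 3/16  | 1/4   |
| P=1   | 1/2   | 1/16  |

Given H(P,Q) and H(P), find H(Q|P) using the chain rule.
From the chain rule: H(P,Q) = H(P) + H(Q|P)
Therefore: H(Q|P) = H(P,Q) - H(P)

H(P,Q) = -[(3/16)·log₂(3/16) + (1/4)·log₂(1/4) + (1/2)·log₂(1/2) + (1/16)·log₂(1/16)]
  = 0.4528 + 0.5000 + 0.5000 + 0.2500
  = 1.7028 bits
Marginal P(P) (row sums):
  P(P=0) = 3/16 + 1/4 = 7/16
  P(P=1) = 1/2 + 1/16 = 9/16
H(P) = -[(7/16)·log₂(7/16) + (9/16)·log₂(9/16)]
  = 0.5218 + 0.4669
  = 0.9887 bits

H(Q|P) = 1.7028 - 0.9887 = 0.7141 bits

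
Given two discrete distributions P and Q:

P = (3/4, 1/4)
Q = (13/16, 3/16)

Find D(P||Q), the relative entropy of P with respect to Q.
D(P||Q) = Σ P(i) log₂(P(i)/Q(i))
  i=0: (3/4) × log₂((3/4)/(13/16)) = (3/4) × log₂(12/13) = -0.0866
  i=1: (1/4) × log₂((1/4)/(3/16)) = (1/4) × log₂(4/3) = 0.1038
D(P||Q) = -0.0866 + 0.1038
  = 0.0172 bits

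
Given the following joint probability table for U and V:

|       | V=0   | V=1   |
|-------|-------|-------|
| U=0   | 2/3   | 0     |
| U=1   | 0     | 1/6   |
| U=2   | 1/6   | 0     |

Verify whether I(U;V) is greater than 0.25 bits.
Marginal P(U) (row sums):
  P(U=0) = 2/3 + 0 = 2/3
  P(U=1) = 0 + 1/6 = 1/6
  P(U=2) = 1/6 + 0 = 1/6
Marginal P(V) (column sums):
  P(V=0) = 2/3 + 0 + 1/6 = 5/6
  P(V=1) = 0 + 1/6 + 0 = 1/6

H(U) = -[(2/3)·log₂(2/3) + (1/6)·log₂(1/6) + (1/6)·log₂(1/6)]
  = 0.3900 + 0.4308 + 0.4308
  = 1.2516 bits
H(V) = -[(5/6)·log₂(5/6) + (1/6)·log₂(1/6)]
  = 0.2192 + 0.4308
  = 0.6500 bits
H(U,V) = -[(2/3)·log₂(2/3) + (1/6)·log₂(1/6) + (1/6)·log₂(1/6)]
  = 0.3900 + 0.4308 + 0.4308
  = 1.2516 bits

I(U;V) = H(U) + H(V) - H(U,V)
  = 1.2516 + 0.6500 - 1.2516
  = 0.6500 bits

Yes. I(U;V) = 0.6500 bits, which is > 0.25 bits.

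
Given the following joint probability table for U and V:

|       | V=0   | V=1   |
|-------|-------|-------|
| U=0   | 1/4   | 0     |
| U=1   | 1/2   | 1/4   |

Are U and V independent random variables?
Marginal P(U) (row sums):
  P(U=0) = 1/4 + 0 = 1/4
  P(U=1) = 1/2 + 1/4 = 3/4
Marginal P(V) (column sums):
  P(V=0) = 1/4 + 1/2 = 3/4
  P(V=1) = 0 + 1/4 = 1/4

U and V are independent iff P(U=i,V=j) = P(U=i)·P(V=j) for every cell.
  P(U=0)·P(V=0) = 1/4 × 3/4 = 3/16, but P(U=0,V=0) = 1/4 ✗

No, U and V are not independent. Quantitatively, I(U;V) > 0:

H(U) = -[(1/4)·log₂(1/4) + (3/4)·log₂(3/4)]
  = 0.5000 + 0.3113
  = 0.8113 bits
H(V) = -[(3/4)·log₂(3/4) + (1/4)·log₂(1/4)]
  = 0.3113 + 0.5000
  = 0.8113 bits
H(U,V) = -[(1/4)·log₂(1/4) + (1/2)·log₂(1/2) + (1/4)·log₂(1/4)]
  = 0.5000 + 0.5000 + 0.5000
  = 1.5000 bits
I(U;V) = H(U) + H(V) - H(U,V) = 0.8113 + 0.8113 - 1.5000 = 0.1226 bits > 0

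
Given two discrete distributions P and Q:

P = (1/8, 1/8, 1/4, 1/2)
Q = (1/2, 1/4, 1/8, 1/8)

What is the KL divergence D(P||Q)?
D(P||Q) = Σ P(i) log₂(P(i)/Q(i))
  i=0: (1/8) × log₂((1/8)/(1/2)) = (1/8) × log₂(1/4) = -0.2500
  i=1: (1/8) × log₂((1/8)/(1/4)) = (1/8) × log₂(1/2) = -0.1250
  i=2: (1/4) × log₂((1/4)/(1/8)) = (1/4) × log₂(2) = 0.2500
  i=3: (1/2) × log₂((1/2)/(1/8)) = (1/2) × log₂(4) = 1.0000
D(P||Q) = -0.2500 - 0.1250 + 0.2500 + 1.0000
  = 0.8750 bits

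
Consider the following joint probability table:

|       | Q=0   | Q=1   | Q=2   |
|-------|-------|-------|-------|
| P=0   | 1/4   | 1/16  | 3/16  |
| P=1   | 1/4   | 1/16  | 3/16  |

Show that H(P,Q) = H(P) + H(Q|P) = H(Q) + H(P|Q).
Marginal P(P) (row sums):
  P(P=0) = 1/4 + 1/16 + 3/16 = 1/2
  P(P=1) = 1/4 + 1/16 + 3/16 = 1/2
Marginal P(Q) (column sums):
  P(Q=0) = 1/4 + 1/4 = 1/2
  P(Q=1) = 1/16 + 1/16 = 1/8
  P(Q=2) = 3/16 + 3/16 = 3/8

Decomposition 1: H(P) + H(Q|P)
H(P) = -[(1/2)·log₂(1/2) + (1/2)·log₂(1/2)]
  = 0.5000 + 0.5000
  = 1.0000 bits
H(Q|P) = -Σ P(P,Q)·log₂ P(Q|P), where P(Q|P) = P(P,Q) / P(P)
  (P=0,Q=0): P(Q|P) = (1/4)/(1/2) = 1/2;  -(1/4)·log₂(1/2) = 0.2500
  (P=0,Q=1): P(Q|P) = (1/16)/(1/2) = 1/8;  -(1/16)·log₂(1/8) = 0.1875
  (P=0,Q=2): P(Q|P) = (3/16)/(1/2) = 3/8;  -(3/16)·log₂(3/8) = 0.2653
  (P=1,Q=0): P(Q|P) = (1/4)/(1/2) = 1/2;  -(1/4)·log₂(1/2) = 0.2500
  (P=1,Q=1): P(Q|P) = (1/16)/(1/2) = 1/8;  -(1/16)·log₂(1/8) = 0.1875
  (P=1,Q=2): P(Q|P) = (3/16)/(1/2) = 3/8;  -(3/16)·log₂(3/8) = 0.2653
H(Q|P) = 0.2500 + 0.1875 + 0.2653 + 0.2500 + 0.1875 + 0.2653
  = 1.4056 bits
H(P) + H(Q|P) = 1.0000 + 1.4056 = 2.4056 bits

Decomposition 2: H(Q) + H(P|Q)
H(Q) = -[(1/2)·log₂(1/2) + (1/8)·log₂(1/8) + (3/8)·log₂(3/8)]
  = 0.5000 + 0.3750 + 0.5306
  = 1.4056 bits
H(P|Q) = -Σ P(P,Q)·log₂ P(P|Q), where P(P|Q) = P(P,Q) / P(Q)
  (P=0,Q=0): P(P|Q) = (1/4)/(1/2) = 1/2;  -(1/4)·log₂(1/2) = 0.2500
  (P=0,Q=1): P(P|Q) = (1/16)/(1/8) = 1/2;  -(1/16)·log₂(1/2) = 0.0625
  (P=0,Q=2): P(P|Q) = (3/16)/(3/8) = 1/2;  -(3/16)·log₂(1/2) = 0.1875
  (P=1,Q=0): P(P|Q) = (1/4)/(1/2) = 1/2;  -(1/4)·log₂(1/2) = 0.2500
  (P=1,Q=1): P(P|Q) = (1/16)/(1/8) = 1/2;  -(1/16)·log₂(1/2) = 0.0625
  (P=1,Q=2): P(P|Q) = (3/16)/(3/8) = 1/2;  -(3/16)·log₂(1/2) = 0.1875
H(P|Q) = 0.2500 + 0.0625 + 0.1875 + 0.2500 + 0.0625 + 0.1875
  = 1.0000 bits
H(Q) + H(P|Q) = 1.4056 + 1.0000 = 2.4056 bits

Direct computation of the joint entropy:
H(P,Q) = -[(1/4)·log₂(1/4) + (1/16)·log₂(1/16) + (3/16)·log₂(3/16) + (1/4)·log₂(1/4) + (1/16)·log₂(1/16) + (3/16)·log₂(3/16)]
  = 0.5000 + 0.2500 + 0.4528 + 0.5000 + 0.2500 + 0.4528
  = 2.4056 bits

All three agree: H(P,Q) = 2.4056 bits ✓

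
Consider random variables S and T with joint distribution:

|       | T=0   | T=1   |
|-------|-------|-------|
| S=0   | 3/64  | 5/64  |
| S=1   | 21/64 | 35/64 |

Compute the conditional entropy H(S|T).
Marginal P(T) (column sums):
  P(T=0) = 3/64 + 21/64 = 3/8
  P(T=1) = 5/64 + 35/64 = 5/8

H(S|T) = -Σ P(S,T)·log₂ P(S|T), where P(S|T) = P(S,T) / P(T)
  (S=0,T=0): P(S|T) = (3/64)/(3/8) = 1/8;  -(3/64)·log₂(1/8) = 0.1406
  (S=0,T=1): P(S|T) = (5/64)/(5/8) = 1/8;  -(5/64)·log₂(1/8) = 0.2344
  (S=1,T=0): P(S|T) = (21/64)/(3/8) = 7/8;  -(21/64)·log₂(7/8) = 0.0632
  (S=1,T=1): P(S|T) = (35/64)/(5/8) = 7/8;  -(35/64)·log₂(7/8) = 0.1054
H(S|T) = 0.1406 + 0.2344 + 0.0632 + 0.1054
  = 0.5436 bits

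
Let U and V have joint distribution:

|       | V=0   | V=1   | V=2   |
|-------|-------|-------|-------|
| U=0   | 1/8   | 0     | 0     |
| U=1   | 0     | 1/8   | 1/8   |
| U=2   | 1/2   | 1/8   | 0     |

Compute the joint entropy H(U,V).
H(U,V) = -Σ P(U,V) log₂ P(U,V), summed over the non-zero cells:
H(U,V) = -[(1/8)·log₂(1/8) + (1/8)·log₂(1/8) + (1/8)·log₂(1/8) + (1/2)·log₂(1/2) + (1/8)·log₂(1/8)]
  = 0.3750 + 0.3750 + 0.3750 + 0.5000 + 0.3750
  = 2.0000 bits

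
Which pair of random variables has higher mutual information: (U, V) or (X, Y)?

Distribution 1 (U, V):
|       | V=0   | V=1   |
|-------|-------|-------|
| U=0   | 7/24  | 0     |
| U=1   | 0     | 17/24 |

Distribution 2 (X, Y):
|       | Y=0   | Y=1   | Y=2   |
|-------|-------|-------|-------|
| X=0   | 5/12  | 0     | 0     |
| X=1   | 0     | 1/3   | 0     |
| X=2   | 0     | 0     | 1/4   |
Distribution 1 (U, V):
Marginal P(U) (row sums):
  P(U=0) = 7/24 + 0 = 7/24
  P(U=1) = 0 + 17/24 = 17/24
Marginal P(V) (column sums):
  P(V=0) = 7/24 + 0 = 7/24
  P(V=1) = 0 + 17/24 = 17/24

H(U) = -[(7/24)·log₂(7/24) + (17/24)·log₂(17/24)]
  = 0.5185 + 0.3524
  = 0.8709 bits
H(V) = -[(7/24)·log₂(7/24) + (17/24)·log₂(17/24)]
  = 0.5185 + 0.3524
  = 0.8709 bits
H(U,V) = -[(7/24)·log₂(7/24) + (17/24)·log₂(17/24)]
  = 0.5185 + 0.3524
  = 0.8709 bits

I(U;V) = H(U) + H(V) - H(U,V)
  = 0.8709 + 0.8709 - 0.8709
  = 0.8709 bits

Distribution 2 (X, Y):
Marginal P(X) (row sums):
  P(X=0) = 5/12 + 0 + 0 = 5/12
  P(X=1) = 0 + 1/3 + 0 = 1/3
  P(X=2) = 0 + 0 + 1/4 = 1/4
Marginal P(Y) (column sums):
  P(Y=0) = 5/12 + 0 + 0 = 5/12
  P(Y=1) = 0 + 1/3 + 0 = 1/3
  P(Y=2) = 0 + 0 + 1/4 = 1/4

H(X) = -[(5/12)·log₂(5/12) + (1/3)·log₂(1/3) + (1/4)·log₂(1/4)]
  = 0.5263 + 0.5283 + 0.5000
  = 1.5546 bits
H(Y) = -[(5/12)·log₂(5/12) + (1/3)·log₂(1/3) + (1/4)·log₂(1/4)]
  = 0.5263 + 0.5283 + 0.5000
  = 1.5546 bits
H(X,Y) = -[(5/12)·log₂(5/12) + (1/3)·log₂(1/3) + (1/4)·log₂(1/4)]
  = 0.5263 + 0.5283 + 0.5000
  = 1.5546 bits

I(X;Y) = H(X) + H(Y) - H(X,Y)
  = 1.5546 + 1.5546 - 1.5546
  = 1.5546 bits

I(X;Y) = 1.5546 bits > I(U;V) = 0.8709 bits, so (X, Y) has the higher mutual information (stronger dependence).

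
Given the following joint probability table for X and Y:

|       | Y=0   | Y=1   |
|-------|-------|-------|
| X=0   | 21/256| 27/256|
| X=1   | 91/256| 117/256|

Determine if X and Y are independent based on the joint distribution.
Marginal P(X) (row sums):
  P(X=0) = 21/256 + 27/256 = 3/16
  P(X=1) = 91/256 + 117/256 = 13/16
Marginal P(Y) (column sums):
  P(Y=0) = 21/256 + 91/256 = 7/16
  P(Y=1) = 27/256 + 117/256 = 9/16

X and Y are independent iff P(X=i,Y=j) = P(X=i)·P(Y=j) for every cell.
  P(X=0)·P(Y=0) = 3/16 × 7/16 = 21/256 = P(X=0,Y=0) ✓
  P(X=0)·P(Y=1) = 3/16 × 9/16 = 27/256 = P(X=0,Y=1) ✓
  P(X=1)·P(Y=0) = 13/16 × 7/16 = 91/256 = P(X=1,Y=0) ✓
  P(X=1)·P(Y=1) = 13/16 × 9/16 = 117/256 = P(X=1,Y=1) ✓

Yes, X and Y are independent: every cell factors, so I(X;Y) = 0 bits.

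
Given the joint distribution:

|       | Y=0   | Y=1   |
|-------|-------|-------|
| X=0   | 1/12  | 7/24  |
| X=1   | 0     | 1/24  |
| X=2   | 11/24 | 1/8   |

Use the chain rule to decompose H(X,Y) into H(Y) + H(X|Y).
By the chain rule: H(X,Y) = H(Y) + H(X|Y)

Marginal P(Y) (column sums):
  P(Y=0) = 1/12 + 0 + 11/24 = 13/24
  P(Y=1) = 7/24 + 1/24 + 1/8 = 11/24
H(Y) = -[(13/24)·log₂(13/24) + (11/24)·log₂(11/24)]
  = 0.4791 + 0.5159
  = 0.9950 bits
H(X|Y) = -Σ P(X,Y)·log₂ P(X|Y), where P(X|Y) = P(X,Y) / P(Y)
  (cells with P(X,Y) = 0 contribute 0)
  (X=0,Y=0): P(X|Y) = (1/12)/(13/24) = 2/13;  -(1/12)·log₂(2/13) = 0.2250
  (X=0,Y=1): P(X|Y) = (7/24)/(11/24) = 7/11;  -(7/24)·log₂(7/11) = 0.1902
  (X=1,Y=1): P(X|Y) = (1/24)/(11/24) = 1/11;  -(1/24)·log₂(1/11) = 0.1441
  (X=2,Y=0): P(X|Y) = (11/24)/(13/24) = 11/13;  -(11/24)·log₂(11/13) = 0.1105
  (X=2,Y=1): P(X|Y) = (1/8)/(11/24) = 3/11;  -(1/8)·log₂(3/11) = 0.2343
H(X|Y) = 0.2250 + 0.1902 + 0.1441 + 0.1105 + 0.2343
  = 0.9041 bits

H(X,Y) = H(Y) + H(X|Y) = 0.9950 + 0.9041 = 1.8991 bits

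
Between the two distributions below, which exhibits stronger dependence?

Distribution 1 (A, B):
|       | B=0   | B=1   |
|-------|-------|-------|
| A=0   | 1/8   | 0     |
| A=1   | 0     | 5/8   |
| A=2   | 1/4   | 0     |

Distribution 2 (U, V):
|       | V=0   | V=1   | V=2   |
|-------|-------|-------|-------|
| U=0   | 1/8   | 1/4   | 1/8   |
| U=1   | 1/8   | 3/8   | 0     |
Distribution 1 (A, B):
Marginal P(A) (row sums):
  P(A=0) = 1/8 + 0 = 1/8
  P(A=1) = 0 + 5/8 = 5/8
  P(A=2) = 1/4 + 0 = 1/4
Marginal P(B) (column sums):
  P(B=0) = 1/8 + 0 + 1/4 = 3/8
  P(B=1) = 0 + 5/8 + 0 = 5/8

H(A) = -[(1/8)·log₂(1/8) + (5/8)·log₂(5/8) + (1/4)·log₂(1/4)]
  = 0.3750 + 0.4238 + 0.5000
  = 1.2988 bits
H(B) = -[(3/8)·log₂(3/8) + (5/8)·log₂(5/8)]
  = 0.5306 + 0.4238
  = 0.9544 bits
H(A,B) = -[(1/8)·log₂(1/8) + (5/8)·log₂(5/8) + (1/4)·log₂(1/4)]
  = 0.3750 + 0.4238 + 0.5000
  = 1.2988 bits

I(A;B) = H(A) + H(B) - H(A,B)
  = 1.2988 + 0.9544 - 1.2988
  = 0.9544 bits

Distribution 2 (U, V):
Marginal P(U) (row sums):
  P(U=0) = 1/8 + 1/4 + 1/8 = 1/2
  P(U=1) = 1/8 + 3/8 + 0 = 1/2
Marginal P(V) (column sums):
  P(V=0) = 1/8 + 1/8 = 1/4
  P(V=1) = 1/4 + 3/8 = 5/8
  P(V=2) = 1/8 + 0 = 1/8

H(U) = -[(1/2)·log₂(1/2) + (1/2)·log₂(1/2)]
  = 0.5000 + 0.5000
  = 1.0000 bits
H(V) = -[(1/4)·log₂(1/4) + (5/8)·log₂(5/8) + (1/8)·log₂(1/8)]
  = 0.5000 + 0.4238 + 0.3750
  = 1.2988 bits
H(U,V) = -[(1/8)·log₂(1/8) + (1/4)·log₂(1/4) + (1/8)·log₂(1/8) + (1/8)·log₂(1/8) + (3/8)·log₂(3/8)]
  = 0.3750 + 0.5000 + 0.3750 + 0.3750 + 0.5306
  = 2.1556 bits

I(U;V) = H(U) + H(V) - H(U,V)
  = 1.0000 + 1.2988 - 2.1556
  = 0.1432 bits

I(A;B) = 0.9544 bits > I(U;V) = 0.1432 bits, so (A, B) has the higher mutual information (stronger dependence).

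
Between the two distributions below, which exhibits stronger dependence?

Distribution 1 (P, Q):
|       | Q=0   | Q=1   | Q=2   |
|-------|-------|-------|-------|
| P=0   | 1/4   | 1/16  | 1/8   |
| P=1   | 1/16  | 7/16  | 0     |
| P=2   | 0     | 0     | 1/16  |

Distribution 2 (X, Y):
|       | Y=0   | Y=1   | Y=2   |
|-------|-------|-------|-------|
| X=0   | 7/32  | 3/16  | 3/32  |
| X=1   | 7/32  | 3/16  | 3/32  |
Distribution 1 (P, Q):
Marginal P(P) (row sums):
  P(P=0) = 1/4 + 1/16 + 1/8 = 7/16
  P(P=1) = 1/16 + 7/16 + 0 = 1/2
  P(P=2) = 0 + 0 + 1/16 = 1/16
Marginal P(Q) (column sums):
  P(Q=0) = 1/4 + 1/16 + 0 = 5/16
  P(Q=1) = 1/16 + 7/16 + 0 = 1/2
  P(Q=2) = 1/8 + 0 + 1/16 = 3/16

H(P) = -[(7/16)·log₂(7/16) + (1/2)·log₂(1/2) + (1/16)·log₂(1/16)]
  = 0.5218 + 0.5000 + 0.2500
  = 1.2718 bits
H(Q) = -[(5/16)·log₂(5/16) + (1/2)·log₂(1/2) + (3/16)·log₂(3/16)]
  = 0.5244 + 0.5000 + 0.4528
  = 1.4772 bits
H(P,Q) = -[(1/4)·log₂(1/4) + (1/16)·log₂(1/16) + (1/8)·log₂(1/8) + (1/16)·log₂(1/16) + (7/16)·log₂(7/16) + (1/16)·log₂(1/16)]
  = 0.5000 + 0.2500 + 0.3750 + 0.2500 + 0.5218 + 0.2500
  = 2.1468 bits

I(P;Q) = H(P) + H(Q) - H(P,Q)
  = 1.2718 + 1.4772 - 2.1468
  = 0.6022 bits

Distribution 2 (X, Y):
Marginal P(X) (row sums):
  P(X=0) = 7/32 + 3/16 + 3/32 = 1/2
  P(X=1) = 7/32 + 3/16 + 3/32 = 1/2
Marginal P(Y) (column sums):
  P(Y=0) = 7/32 + 7/32 = 7/16
  P(Y=1) = 3/16 + 3/16 = 3/8
  P(Y=2) = 3/32 + 3/32 = 3/16

H(X) = -[(1/2)·log₂(1/2) + (1/2)·log₂(1/2)]
  = 0.5000 + 0.5000
  = 1.0000 bits
H(Y) = -[(7/16)·log₂(7/16) + (3/8)·log₂(3/8) + (3/16)·log₂(3/16)]
  = 0.5218 + 0.5306 + 0.4528
  = 1.5052 bits
H(X,Y) = -[(7/32)·log₂(7/32) + (3/16)·log₂(3/16) + (3/32)·log₂(3/32) + (7/32)·log₂(7/32) + (3/16)·log₂(3/16) + (3/32)·log₂(3/32)]
  = 0.4796 + 0.4528 + 0.3202 + 0.4796 + 0.4528 + 0.3202
  = 2.5052 bits

I(X;Y) = H(X) + H(Y) - H(X,Y)
  = 1.0000 + 1.5052 - 2.5052
  = 0.0000 bits

I(P;Q) = 0.6022 bits > I(X;Y) = 0.0000 bits, so (P, Q) has the higher mutual information (stronger dependence).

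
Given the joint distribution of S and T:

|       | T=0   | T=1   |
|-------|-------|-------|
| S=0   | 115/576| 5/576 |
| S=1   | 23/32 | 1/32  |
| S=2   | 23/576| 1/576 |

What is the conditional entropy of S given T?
Marginal P(T) (column sums):
  P(T=0) = 115/576 + 23/32 + 23/576 = 23/24
  P(T=1) = 5/576 + 1/32 + 1/576 = 1/24

H(S|T) = -Σ P(S,T)·log₂ P(S|T), where P(S|T) = P(S,T) / P(T)
  (S=0,T=0): P(S|T) = (115/576)/(23/24) = 5/24;  -(115/576)·log₂(5/24) = 0.4518
  (S=0,T=1): P(S|T) = (5/576)/(1/24) = 5/24;  -(5/576)·log₂(5/24) = 0.0196
  (S=1,T=0): P(S|T) = (23/32)/(23/24) = 3/4;  -(23/32)·log₂(3/4) = 0.2983
  (S=1,T=1): P(S|T) = (1/32)/(1/24) = 3/4;  -(1/32)·log₂(3/4) = 0.0130
  (S=2,T=0): P(S|T) = (23/576)/(23/24) = 1/24;  -(23/576)·log₂(1/24) = 0.1831
  (S=2,T=1): P(S|T) = (1/576)/(1/24) = 1/24;  -(1/576)·log₂(1/24) = 0.0080
H(S|T) = 0.4518 + 0.0196 + 0.2983 + 0.0130 + 0.1831 + 0.0080
  = 0.9738 bits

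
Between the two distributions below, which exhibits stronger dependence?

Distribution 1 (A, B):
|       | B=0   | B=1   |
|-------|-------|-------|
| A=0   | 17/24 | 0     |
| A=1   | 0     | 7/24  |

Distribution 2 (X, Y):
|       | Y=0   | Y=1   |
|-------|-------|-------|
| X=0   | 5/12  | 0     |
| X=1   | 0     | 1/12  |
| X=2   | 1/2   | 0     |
Distribution 1 (A, B):
Marginal P(A) (row sums):
  P(A=0) = 17/24 + 0 = 17/24
  P(A=1) = 0 + 7/24 = 7/24
Marginal P(B) (column sums):
  P(B=0) = 17/24 + 0 = 17/24
  P(B=1) = 0 + 7/24 = 7/24

H(A) = -[(17/24)·log₂(17/24) + (7/24)·log₂(7/24)]
  = 0.3524 + 0.5185
  = 0.8709 bits
H(B) = -[(17/24)·log₂(17/24) + (7/24)·log₂(7/24)]
  = 0.3524 + 0.5185
  = 0.8709 bits
H(A,B) = -[(17/24)·log₂(17/24) + (7/24)·log₂(7/24)]
  = 0.3524 + 0.5185
  = 0.8709 bits

I(A;B) = H(A) + H(B) - H(A,B)
  = 0.8709 + 0.8709 - 0.8709
  = 0.8709 bits

Distribution 2 (X, Y):
Marginal P(X) (row sums):
  P(X=0) = 5/12 + 0 = 5/12
  P(X=1) = 0 + 1/12 = 1/12
  P(X=2) = 1/2 + 0 = 1/2
Marginal P(Y) (column sums):
  P(Y=0) = 5/12 + 0 + 1/2 = 11/12
  P(Y=1) = 0 + 1/12 + 0 = 1/12

H(X) = -[(5/12)·log₂(5/12) + (1/12)·log₂(1/12) + (1/2)·log₂(1/2)]
  = 0.5263 + 0.2987 + 0.5000
  = 1.3250 bits
H(Y) = -[(11/12)·log₂(11/12) + (1/12)·log₂(1/12)]
  = 0.1151 + 0.2987
  = 0.4138 bits
H(X,Y) = -[(5/12)·log₂(5/12) + (1/12)·log₂(1/12) + (1/2)·log₂(1/2)]
  = 0.5263 + 0.2987 + 0.5000
  = 1.3250 bits

I(X;Y) = H(X) + H(Y) - H(X,Y)
  = 1.3250 + 0.4138 - 1.3250
  = 0.4138 bits

I(A;B) = 0.8709 bits > I(X;Y) = 0.4138 bits, so (A, B) has the higher mutual information (stronger dependence).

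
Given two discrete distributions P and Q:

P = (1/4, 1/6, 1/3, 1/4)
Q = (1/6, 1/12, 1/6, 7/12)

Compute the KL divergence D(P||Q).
D(P||Q) = Σ P(i) log₂(P(i)/Q(i))
  i=0: (1/4) × log₂((1/4)/(1/6)) = (1/4) × log₂(3/2) = 0.1462
  i=1: (1/6) × log₂((1/6)/(1/12)) = (1/6) × log₂(2) = 0.1667
  i=2: (1/3) × log₂((1/3)/(1/6)) = (1/3) × log₂(2) = 0.3333
  i=3: (1/4) × log₂((1/4)/(7/12)) = (1/4) × log₂(3/7) = -0.3056
D(P||Q) = 0.1462 + 0.1667 + 0.3333 - 0.3056
  = 0.3406 bits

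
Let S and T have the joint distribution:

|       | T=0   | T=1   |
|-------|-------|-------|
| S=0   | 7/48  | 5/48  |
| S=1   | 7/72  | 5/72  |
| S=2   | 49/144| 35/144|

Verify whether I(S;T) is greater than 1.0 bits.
Marginal P(S) (row sums):
  P(S=0) = 7/48 + 5/48 = 1/4
  P(S=1) = 7/72 + 5/72 = 1/6
  P(S=2) = 49/144 + 35/144 = 7/12
Marginal P(T) (column sums):
  P(T=0) = 7/48 + 7/72 + 49/144 = 7/12
  P(T=1) = 5/48 + 5/72 + 35/144 = 5/12

H(S) = -[(1/4)·log₂(1/4) + (1/6)·log₂(1/6) + (7/12)·log₂(7/12)]
  = 0.5000 + 0.4308 + 0.4536
  = 1.3844 bits
H(T) = -[(7/12)·log₂(7/12) + (5/12)·log₂(5/12)]
  = 0.4536 + 0.5263
  = 0.9799 bits
H(S,T) = -[(7/48)·log₂(7/48) + (5/48)·log₂(5/48) + (7/72)·log₂(7/72) + (5/72)·log₂(5/72) + (49/144)·log₂(49/144) + (35/144)·log₂(35/144)]
  = 0.4051 + 0.3399 + 0.3269 + 0.2672 + 0.5292 + 0.4960
  = 2.3643 bits

I(S;T) = H(S) + H(T) - H(S,T)
  = 1.3844 + 0.9799 - 2.3643
  = 0.0000 bits

No. I(S;T) = 0.0000 bits, which is ≤ 1.0 bits.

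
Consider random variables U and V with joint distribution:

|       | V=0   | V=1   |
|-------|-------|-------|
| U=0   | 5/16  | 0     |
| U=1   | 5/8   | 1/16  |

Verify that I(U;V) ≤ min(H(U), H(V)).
Marginal P(U) (row sums):
  P(U=0) = 5/16 + 0 = 5/16
  P(U=1) = 5/8 + 1/16 = 11/16
Marginal P(V) (column sums):
  P(V=0) = 5/16 + 5/8 = 15/16
  P(V=1) = 0 + 1/16 = 1/16

H(U) = -[(5/16)·log₂(5/16) + (11/16)·log₂(11/16)]
  = 0.5244 + 0.3716
  = 0.8960 bits
H(V) = -[(15/16)·log₂(15/16) + (1/16)·log₂(1/16)]
  = 0.0873 + 0.2500
  = 0.3373 bits
H(U,V) = -[(5/16)·log₂(5/16) + (5/8)·log₂(5/8) + (1/16)·log₂(1/16)]
  = 0.5244 + 0.4238 + 0.2500
  = 1.1982 bits

I(U;V) = H(U) + H(V) - H(U,V)
  = 0.8960 + 0.3373 - 1.1982
  = 0.0351 bits

min(H(U), H(V)) = min(0.8960, 0.3373) = 0.3373 bits
Since 0.0351 ≤ 0.3373, the bound is satisfied ✓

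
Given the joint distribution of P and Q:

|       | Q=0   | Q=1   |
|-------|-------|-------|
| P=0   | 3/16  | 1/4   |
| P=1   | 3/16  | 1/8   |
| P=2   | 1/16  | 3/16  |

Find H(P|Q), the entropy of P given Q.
Marginal P(Q) (column sums):
  P(Q=0) = 3/16 + 3/16 + 1/16 = 7/16
  P(Q=1) = 1/4 + 1/8 + 3/16 = 9/16

H(P|Q) = -Σ P(P,Q)·log₂ P(P|Q), where P(P|Q) = P(P,Q) / P(Q)
  (P=0,Q=0): P(P|Q) = (3/16)/(7/16) = 3/7;  -(3/16)·log₂(3/7) = 0.2292
  (P=0,Q=1): P(P|Q) = (1/4)/(9/16) = 4/9;  -(1/4)·log₂(4/9) = 0.2925
  (P=1,Q=0): P(P|Q) = (3/16)/(7/16) = 3/7;  -(3/16)·log₂(3/7) = 0.2292
  (P=1,Q=1): P(P|Q) = (1/8)/(9/16) = 2/9;  -(1/8)·log₂(2/9) = 0.2712
  (P=2,Q=0): P(P|Q) = (1/16)/(7/16) = 1/7;  -(1/16)·log₂(1/7) = 0.1755
  (P=2,Q=1): P(P|Q) = (3/16)/(9/16) = 1/3;  -(3/16)·log₂(1/3) = 0.2972
H(P|Q) = 0.2292 + 0.2925 + 0.2292 + 0.2712 + 0.1755 + 0.2972
  = 1.4948 bits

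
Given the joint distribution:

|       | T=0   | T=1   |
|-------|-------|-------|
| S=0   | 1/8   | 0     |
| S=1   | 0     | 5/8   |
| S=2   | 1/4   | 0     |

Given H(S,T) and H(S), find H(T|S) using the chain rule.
From the chain rule: H(S,T) = H(S) + H(T|S)
Therefore: H(T|S) = H(S,T) - H(S)

H(S,T) = -[(1/8)·log₂(1/8) + (5/8)·log₂(5/8) + (1/4)·log₂(1/4)]
  = 0.3750 + 0.4238 + 0.5000
  = 1.2988 bits
Marginal P(S) (row sums):
  P(S=0) = 1/8 + 0 = 1/8
  P(S=1) = 0 + 5/8 = 5/8
  P(S=2) = 1/4 + 0 = 1/4
H(S) = -[(1/8)·log₂(1/8) + (5/8)·log₂(5/8) + (1/4)·log₂(1/4)]
  = 0.3750 + 0.4238 + 0.5000
  = 1.2988 bits

H(T|S) = 1.2988 - 1.2988 = 0.0000 bits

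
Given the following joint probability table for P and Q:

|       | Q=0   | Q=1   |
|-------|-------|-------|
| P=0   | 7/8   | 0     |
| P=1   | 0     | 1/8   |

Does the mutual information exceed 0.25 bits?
Marginal P(P) (row sums):
  P(P=0) = 7/8 + 0 = 7/8
  P(P=1) = 0 + 1/8 = 1/8
Marginal P(Q) (column sums):
  P(Q=0) = 7/8 + 0 = 7/8
  P(Q=1) = 0 + 1/8 = 1/8

H(P) = -[(7/8)·log₂(7/8) + (1/8)·log₂(1/8)]
  = 0.1686 + 0.3750
  = 0.5436 bits
H(Q) = -[(7/8)·log₂(7/8) + (1/8)·log₂(1/8)]
  = 0.1686 + 0.3750
  = 0.5436 bits
H(P,Q) = -[(7/8)·log₂(7/8) + (1/8)·log₂(1/8)]
  = 0.1686 + 0.3750
  = 0.5436 bits

I(P;Q) = H(P) + H(Q) - H(P,Q)
  = 0.5436 + 0.5436 - 0.5436
  = 0.5436 bits

Yes. I(P;Q) = 0.5436 bits, which is > 0.25 bits.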